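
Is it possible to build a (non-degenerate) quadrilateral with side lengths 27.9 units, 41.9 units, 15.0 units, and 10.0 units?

Yes

A quadrilateral exists iff every side is shorter than the sum of the others — equivalently, the longest side is less than the sum of the rest.
Longest side 41.9 < 52.9 (sum of the remaining 3), so yes.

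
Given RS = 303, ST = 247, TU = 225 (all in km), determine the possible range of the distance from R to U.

0 ≤ RU ≤ 775 km

The maximum is all hops collinear in one direction: 303 + 247 + 225 = 775.
The longest hop is 303; the others sum to 472. Since 303 ≤ 472, the path can fold back on itself completely, so the minimum distance is 0.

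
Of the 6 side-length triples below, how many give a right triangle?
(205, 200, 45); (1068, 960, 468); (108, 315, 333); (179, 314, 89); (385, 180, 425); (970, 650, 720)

(205,200,45): 45²+200² = 42025 = 205² → right
(1068,960,468): 468²+960² = 1140624 = 1068² → right
(108,315,333): 108²+315² = 110889 = 333² → right
(179,314,89): 89+179 ≤ 314, not a triangle
(385,180,425): 180²+385² = 180625 = 425² → right
(970,650,720): 650²+720² = 940900 = 970² → right
5 of the 6 are right.

5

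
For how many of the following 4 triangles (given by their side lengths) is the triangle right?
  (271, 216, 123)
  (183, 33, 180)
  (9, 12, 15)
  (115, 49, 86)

(271,216,123): 123²+216² = 61785 < 73441 = 271² → obtuse
(183,33,180): 33²+180² = 33489 = 183² → right
(9,12,15): 9²+12² = 225 = 15² → right
(115,49,86): 49²+86² = 9797 < 13225 = 115² → obtuse
2 of the 4 are right.

2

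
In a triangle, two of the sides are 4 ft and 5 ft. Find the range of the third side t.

By the triangle inequality, t must be less than 4 + 5 = 9 and greater than |4 − 5| = 1.

1 < t < 9 (ft)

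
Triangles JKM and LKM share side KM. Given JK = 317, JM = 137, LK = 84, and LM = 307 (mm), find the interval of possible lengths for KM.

223 < KM < 391

From triangle JKM: |317 − 137| < KM < 317 + 137, i.e. 180 < KM < 454.
From triangle LKM: 223 < KM < 391.
Both must hold, so KM lies in the intersection.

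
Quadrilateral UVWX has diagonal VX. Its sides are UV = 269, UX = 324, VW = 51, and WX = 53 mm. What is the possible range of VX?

55 < VX < 104

From triangle UVX: |269 − 324| < VX < 269 + 324, i.e. 55 < VX < 593.
From triangle WVX: 2 < VX < 104.
Both must hold, so VX lies in the intersection.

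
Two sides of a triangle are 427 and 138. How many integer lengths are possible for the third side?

275

The third side lies in the open interval (289, 565).
Integers from 290 to 564 inclusive: 564 − 290 + 1 = 275.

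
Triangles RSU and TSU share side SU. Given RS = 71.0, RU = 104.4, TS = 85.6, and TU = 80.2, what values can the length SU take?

33.4 < SU < 165.8

From triangle RSU: |71.0 − 104.4| < SU < 71.0 + 104.4, i.e. 33.4 < SU < 175.4.
From triangle TSU: 5.4 < SU < 165.8.
Both must hold, so SU lies in the intersection.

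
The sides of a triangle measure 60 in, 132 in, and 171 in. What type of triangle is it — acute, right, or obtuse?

obtuse

Compare the square of the longest side to the sum of squares of the other two: 60² + 132² = 21024 < 29241 = 171².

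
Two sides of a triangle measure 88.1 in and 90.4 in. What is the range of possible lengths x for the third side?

By the triangle inequality, x must be less than 88.1 + 90.4 = 178.5 and greater than |88.1 − 90.4| = 2.3.

2.3 < x < 178.5 (in)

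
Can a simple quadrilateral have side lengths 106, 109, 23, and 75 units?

A quadrilateral exists iff every side is shorter than the sum of the others — equivalently, the longest side is less than the sum of the rest.
Longest side 109 < 204 (sum of the remaining 3), so yes.

Yes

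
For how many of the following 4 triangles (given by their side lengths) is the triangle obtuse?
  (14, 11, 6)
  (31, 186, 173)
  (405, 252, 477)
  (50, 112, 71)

3

(14,11,6): 6²+11² = 157 < 196 = 14² → obtuse
(31,186,173): 31²+173² = 30890 < 34596 = 186² → obtuse
(405,252,477): 252²+405² = 227529 = 477² → right
(50,112,71): 50²+71² = 7541 < 12544 = 112² → obtuse
3 of the 4 are obtuse.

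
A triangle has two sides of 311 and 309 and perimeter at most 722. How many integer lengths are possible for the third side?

Triangle inequality: 2 < x < 620. Perimeter ≤ 722 gives x ≤ 722 − 311 − 309 = 102.
So 2 < x ≤ 102; integers 3 through 102: 100 values.

100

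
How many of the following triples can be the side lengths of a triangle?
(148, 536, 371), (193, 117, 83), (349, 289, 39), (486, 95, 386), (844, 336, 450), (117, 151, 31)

(148,371,536): 148+371 ≤ 536 → not valid
(83,117,193): 83+117 > 193 → valid
(39,289,349): 39+289 ≤ 349 → not valid
(95,386,486): 95+386 ≤ 486 → not valid
(336,450,844): 336+450 ≤ 844 → not valid
(31,117,151): 31+117 ≤ 151 → not valid
1 of the 6 triples forms a triangle.

1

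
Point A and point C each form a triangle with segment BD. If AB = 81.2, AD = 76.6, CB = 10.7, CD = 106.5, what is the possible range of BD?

From triangle ABD: |81.2 − 76.6| < BD < 81.2 + 76.6, i.e. 4.6 < BD < 157.8.
From triangle CBD: 95.8 < BD < 117.2.
Both must hold, so BD lies in the intersection.

95.8 < BD < 117.2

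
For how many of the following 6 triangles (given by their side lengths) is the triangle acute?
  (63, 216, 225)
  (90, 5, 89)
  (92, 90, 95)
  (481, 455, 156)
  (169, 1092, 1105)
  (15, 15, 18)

(63,216,225): 63²+216² = 50625 = 225² → right
(90,5,89): 5²+89² = 7946 < 8100 = 90² → obtuse
(92,90,95): 90²+92² = 16564 > 9025 = 95² → acute
(481,455,156): 156²+455² = 231361 = 481² → right
(169,1092,1105): 169²+1092² = 1221025 = 1105² → right
(15,15,18): 15²+15² = 450 > 324 = 18² → acute
2 of the 6 are acute.

2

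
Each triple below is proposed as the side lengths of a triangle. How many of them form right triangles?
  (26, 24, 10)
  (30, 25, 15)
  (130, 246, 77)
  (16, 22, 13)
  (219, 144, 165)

(26,24,10): 10²+24² = 676 = 26² → right
(30,25,15): 15²+25² = 850 < 900 = 30² → obtuse
(130,246,77): 77+130 ≤ 246, not a triangle
(16,22,13): 13²+16² = 425 < 484 = 22² → obtuse
(219,144,165): 144²+165² = 47961 = 219² → right
2 of the 5 are right.

2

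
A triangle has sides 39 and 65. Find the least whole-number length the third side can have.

The third side must be strictly greater than |39 − 65| = 26.
The smallest integer above 26 is 27.

27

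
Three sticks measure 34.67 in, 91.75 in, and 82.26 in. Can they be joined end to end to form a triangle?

Yes

The longest side is 91.75, and the other two sum to 116.93.
Since 116.93 > 91.75, the triangle inequality holds.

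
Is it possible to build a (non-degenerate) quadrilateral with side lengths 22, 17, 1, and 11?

A quadrilateral exists iff every side is shorter than the sum of the others — equivalently, the longest side is less than the sum of the rest.
Longest side 22 < 29 (sum of the remaining 3), so yes.

Yes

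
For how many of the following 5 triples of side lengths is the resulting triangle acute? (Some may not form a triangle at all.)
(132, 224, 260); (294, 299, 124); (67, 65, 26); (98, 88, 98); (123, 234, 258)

4

(132,224,260): 132²+224² = 67600 = 260² → right
(294,299,124): 124²+294² = 101812 > 89401 = 299² → acute
(67,65,26): 26²+65² = 4901 > 4489 = 67² → acute
(98,88,98): 88²+98² = 17348 > 9604 = 98² → acute
(123,234,258): 123²+234² = 69885 > 66564 = 258² → acute
4 of the 5 are acute.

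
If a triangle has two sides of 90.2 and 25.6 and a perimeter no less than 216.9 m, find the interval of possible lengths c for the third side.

Triangle inequality alone gives 64.6 < c < 115.8.
The perimeter condition gives c ≥ 216.9 − 90.2 − 25.6 = 101.1.
Intersecting the two: 101.1 ≤ c < 115.8.

101.1 ≤ c < 115.8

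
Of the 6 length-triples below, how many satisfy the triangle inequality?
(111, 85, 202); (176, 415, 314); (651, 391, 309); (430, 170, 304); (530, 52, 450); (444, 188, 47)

3

(85,111,202): 85+111 ≤ 202 → not valid
(176,314,415): 176+314 > 415 → valid
(309,391,651): 309+391 > 651 → valid
(170,304,430): 170+304 > 430 → valid
(52,450,530): 52+450 ≤ 530 → not valid
(47,188,444): 47+188 ≤ 444 → not valid
3 of the 6 triples form a triangle.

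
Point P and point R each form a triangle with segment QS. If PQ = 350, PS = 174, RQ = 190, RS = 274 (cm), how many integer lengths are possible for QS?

287

From triangle PQS: 176 < QS < 524.
From triangle RQS: 84 < QS < 464.
Intersection: 176 < QS < 464, so integers 177 through 463: 287 values.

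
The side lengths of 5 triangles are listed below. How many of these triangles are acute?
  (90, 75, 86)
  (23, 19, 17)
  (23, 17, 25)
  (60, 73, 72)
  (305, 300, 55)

(90,75,86): 75²+86² = 13021 > 8100 = 90² → acute
(23,19,17): 17²+19² = 650 > 529 = 23² → acute
(23,17,25): 17²+23² = 818 > 625 = 25² → acute
(60,73,72): 60²+72² = 8784 > 5329 = 73² → acute
(305,300,55): 55²+300² = 93025 = 305² → right
4 of the 5 are acute.

4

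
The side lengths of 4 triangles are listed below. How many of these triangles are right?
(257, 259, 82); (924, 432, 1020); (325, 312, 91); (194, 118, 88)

2

(257,259,82): 82²+257² = 72773 > 67081 = 259² → acute
(924,432,1020): 432²+924² = 1040400 = 1020² → right
(325,312,91): 91²+312² = 105625 = 325² → right
(194,118,88): 88²+118² = 21668 < 37636 = 194² → obtuse
2 of the 4 are right.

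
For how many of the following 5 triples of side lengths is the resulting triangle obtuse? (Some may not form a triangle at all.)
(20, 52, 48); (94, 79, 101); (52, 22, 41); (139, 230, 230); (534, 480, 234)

(20,52,48): 20²+48² = 2704 = 52² → right
(94,79,101): 79²+94² = 15077 > 10201 = 101² → acute
(52,22,41): 22²+41² = 2165 < 2704 = 52² → obtuse
(139,230,230): 139²+230² = 72221 > 52900 = 230² → acute
(534,480,234): 234²+480² = 285156 = 534² → right
1 of the 5 is obtuse.

1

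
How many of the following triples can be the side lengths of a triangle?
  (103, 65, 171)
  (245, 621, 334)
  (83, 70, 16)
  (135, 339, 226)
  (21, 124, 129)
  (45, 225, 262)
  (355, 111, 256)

5

(65,103,171): 65+103 ≤ 171 → not valid
(245,334,621): 245+334 ≤ 621 → not valid
(16,70,83): 16+70 > 83 → valid
(135,226,339): 135+226 > 339 → valid
(21,124,129): 21+124 > 129 → valid
(45,225,262): 45+225 > 262 → valid
(111,256,355): 111+256 > 355 → valid
5 of the 7 triples form a triangle.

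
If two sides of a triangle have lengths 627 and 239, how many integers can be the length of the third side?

477

The third side lies in the open interval (388, 866).
Integers from 389 to 865 inclusive: 865 − 389 + 1 = 477.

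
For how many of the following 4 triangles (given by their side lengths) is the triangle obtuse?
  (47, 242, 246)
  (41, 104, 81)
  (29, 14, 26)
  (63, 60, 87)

1

(47,242,246): 47²+242² = 60773 > 60516 = 246² → acute
(41,104,81): 41²+81² = 8242 < 10816 = 104² → obtuse
(29,14,26): 14²+26² = 872 > 841 = 29² → acute
(63,60,87): 60²+63² = 7569 = 87² → right
1 of the 4 is obtuse.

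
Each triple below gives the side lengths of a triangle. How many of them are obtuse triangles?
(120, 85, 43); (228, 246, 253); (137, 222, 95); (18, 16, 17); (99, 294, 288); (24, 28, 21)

(120,85,43): 43²+85² = 9074 < 14400 = 120² → obtuse
(228,246,253): 228²+246² = 112500 > 64009 = 253² → acute
(137,222,95): 95²+137² = 27794 < 49284 = 222² → obtuse
(18,16,17): 16²+17² = 545 > 324 = 18² → acute
(99,294,288): 99²+288² = 92745 > 86436 = 294² → acute
(24,28,21): 21²+24² = 1017 > 784 = 28² → acute
2 of the 6 are obtuse.

2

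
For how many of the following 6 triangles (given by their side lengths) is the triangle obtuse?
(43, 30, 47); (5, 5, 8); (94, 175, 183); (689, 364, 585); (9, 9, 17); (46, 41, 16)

3

(43,30,47): 30²+43² = 2749 > 2209 = 47² → acute
(5,5,8): 5²+5² = 50 < 64 = 8² → obtuse
(94,175,183): 94²+175² = 39461 > 33489 = 183² → acute
(689,364,585): 364²+585² = 474721 = 689² → right
(9,9,17): 9²+9² = 162 < 289 = 17² → obtuse
(46,41,16): 16²+41² = 1937 < 2116 = 46² → obtuse
3 of the 6 are obtuse.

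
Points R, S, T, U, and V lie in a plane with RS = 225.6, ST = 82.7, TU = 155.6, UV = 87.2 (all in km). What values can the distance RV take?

The maximum is all hops collinear in one direction: 225.6 + 82.7 + 155.6 + 87.2 = 551.1.
The longest hop is 225.6; the others sum to 325.5. Since 225.6 ≤ 325.5, the path can fold back on itself completely, so the minimum distance is 0.

0 ≤ RV ≤ 551.1 km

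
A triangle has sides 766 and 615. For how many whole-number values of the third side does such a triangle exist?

The third side lies in the open interval (151, 1381).
Integers from 152 to 1380 inclusive: 1380 − 152 + 1 = 1229.

1229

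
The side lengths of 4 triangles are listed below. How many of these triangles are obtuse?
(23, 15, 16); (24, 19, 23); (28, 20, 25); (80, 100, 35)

2

(23,15,16): 15²+16² = 481 < 529 = 23² → obtuse
(24,19,23): 19²+23² = 890 > 576 = 24² → acute
(28,20,25): 20²+25² = 1025 > 784 = 28² → acute
(80,100,35): 35²+80² = 7625 < 10000 = 100² → obtuse
2 of the 4 are obtuse.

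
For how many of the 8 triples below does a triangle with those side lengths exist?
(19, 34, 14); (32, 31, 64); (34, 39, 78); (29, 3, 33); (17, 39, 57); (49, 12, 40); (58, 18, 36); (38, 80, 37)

(14,19,34): 14+19 ≤ 34 → not valid
(31,32,64): 31+32 ≤ 64 → not valid
(34,39,78): 34+39 ≤ 78 → not valid
(3,29,33): 3+29 ≤ 33 → not valid
(17,39,57): 17+39 ≤ 57 → not valid
(12,40,49): 12+40 > 49 → valid
(18,36,58): 18+36 ≤ 58 → not valid
(37,38,80): 37+38 ≤ 80 → not valid
1 of the 8 triples forms a triangle.

1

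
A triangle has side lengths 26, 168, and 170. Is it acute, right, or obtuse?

Compare the square of the longest side to the sum of squares of the other two: 26² + 168² = 28900 = 170².

right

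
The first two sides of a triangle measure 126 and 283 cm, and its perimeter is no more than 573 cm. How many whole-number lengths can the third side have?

Triangle inequality: 157 < x < 409. Perimeter ≤ 573 gives x ≤ 573 − 126 − 283 = 164.
So 157 < x ≤ 164; integers 158 through 164: 7 values.

7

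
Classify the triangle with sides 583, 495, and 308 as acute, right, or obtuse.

Compare the square of the longest side to the sum of squares of the other two: 308² + 495² = 339889 = 583².

right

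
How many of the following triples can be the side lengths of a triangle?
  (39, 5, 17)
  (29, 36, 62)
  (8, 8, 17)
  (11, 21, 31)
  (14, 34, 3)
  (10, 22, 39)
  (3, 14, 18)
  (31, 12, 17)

(5,17,39): 5+17 ≤ 39 → not valid
(29,36,62): 29+36 > 62 → valid
(8,8,17): 8+8 ≤ 17 → not valid
(11,21,31): 11+21 > 31 → valid
(3,14,34): 3+14 ≤ 34 → not valid
(10,22,39): 10+22 ≤ 39 → not valid
(3,14,18): 3+14 ≤ 18 → not valid
(12,17,31): 12+17 ≤ 31 → not valid
2 of the 8 triples form a triangle.

2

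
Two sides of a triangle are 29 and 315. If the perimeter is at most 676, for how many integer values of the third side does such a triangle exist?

46

Triangle inequality: 286 < x < 344. Perimeter ≤ 676 gives x ≤ 676 − 29 − 315 = 332.
So 286 < x ≤ 332; integers 287 through 332: 46 values.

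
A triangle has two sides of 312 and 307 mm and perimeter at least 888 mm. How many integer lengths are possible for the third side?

Triangle inequality: 5 < x < 619. Perimeter ≥ 888 gives x ≥ 888 − 312 − 307 = 269.
So 269 ≤ x < 619; integers 269 through 618: 350 values.

350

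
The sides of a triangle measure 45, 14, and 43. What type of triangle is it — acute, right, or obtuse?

Compare the square of the longest side to the sum of squares of the other two: 14² + 43² = 2045 > 2025 = 45².

acute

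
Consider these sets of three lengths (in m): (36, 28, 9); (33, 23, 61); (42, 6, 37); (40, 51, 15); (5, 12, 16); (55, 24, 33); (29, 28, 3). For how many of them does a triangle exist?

6

(9,28,36): 9+28 > 36 → valid
(23,33,61): 23+33 ≤ 61 → not valid
(6,37,42): 6+37 > 42 → valid
(15,40,51): 15+40 > 51 → valid
(5,12,16): 5+12 > 16 → valid
(24,33,55): 24+33 > 55 → valid
(3,28,29): 3+28 > 29 → valid
6 of the 7 triples form a triangle.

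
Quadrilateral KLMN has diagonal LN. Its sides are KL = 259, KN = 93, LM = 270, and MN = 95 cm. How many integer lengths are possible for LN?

From triangle KLN: 166 < LN < 352.
From triangle MLN: 175 < LN < 365.
Intersection: 175 < LN < 352, so integers 176 through 351: 176 values.

176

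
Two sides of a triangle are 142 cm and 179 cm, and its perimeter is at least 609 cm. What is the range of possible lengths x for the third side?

288 ≤ x < 321

Triangle inequality alone gives 37 < x < 321.
The perimeter condition gives x ≥ 609 − 142 − 179 = 288.
Intersecting the two: 288 ≤ x < 321.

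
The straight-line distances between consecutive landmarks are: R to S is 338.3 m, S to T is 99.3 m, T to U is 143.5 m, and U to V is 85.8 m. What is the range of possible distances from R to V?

The maximum is all hops collinear in one direction: 338.3 + 99.3 + 143.5 + 85.8 = 666.9.
The longest hop is 338.3; the others sum to 328.6. Folding the others back against it leaves at least 338.3 − 328.6 = 9.7.

9.7 ≤ RV ≤ 666.9 m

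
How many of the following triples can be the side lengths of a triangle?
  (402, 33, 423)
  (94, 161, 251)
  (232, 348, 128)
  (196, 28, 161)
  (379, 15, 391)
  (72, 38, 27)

(33,402,423): 33+402 > 423 → valid
(94,161,251): 94+161 > 251 → valid
(128,232,348): 128+232 > 348 → valid
(28,161,196): 28+161 ≤ 196 → not valid
(15,379,391): 15+379 > 391 → valid
(27,38,72): 27+38 ≤ 72 → not valid
4 of the 6 triples form a triangle.

4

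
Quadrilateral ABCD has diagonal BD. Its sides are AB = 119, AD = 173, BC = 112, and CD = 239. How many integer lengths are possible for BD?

164

From triangle ABD: 54 < BD < 292.
From triangle CBD: 127 < BD < 351.
Intersection: 127 < BD < 292, so integers 128 through 291: 164 values.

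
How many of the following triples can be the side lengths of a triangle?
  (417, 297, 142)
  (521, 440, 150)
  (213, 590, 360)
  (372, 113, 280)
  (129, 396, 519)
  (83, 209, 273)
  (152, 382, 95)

5

(142,297,417): 142+297 > 417 → valid
(150,440,521): 150+440 > 521 → valid
(213,360,590): 213+360 ≤ 590 → not valid
(113,280,372): 113+280 > 372 → valid
(129,396,519): 129+396 > 519 → valid
(83,209,273): 83+209 > 273 → valid
(95,152,382): 95+152 ≤ 382 → not valid
5 of the 7 triples form a triangle.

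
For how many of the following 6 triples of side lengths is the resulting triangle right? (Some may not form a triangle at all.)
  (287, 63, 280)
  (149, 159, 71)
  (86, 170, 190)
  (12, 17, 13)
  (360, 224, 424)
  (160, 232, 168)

(287,63,280): 63²+280² = 82369 = 287² → right
(149,159,71): 71²+149² = 27242 > 25281 = 159² → acute
(86,170,190): 86²+170² = 36296 > 36100 = 190² → acute
(12,17,13): 12²+13² = 313 > 289 = 17² → acute
(360,224,424): 224²+360² = 179776 = 424² → right
(160,232,168): 160²+168² = 53824 = 232² → right
3 of the 6 are right.

3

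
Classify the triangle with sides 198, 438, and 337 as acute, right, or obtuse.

Compare the square of the longest side to the sum of squares of the other two: 198² + 337² = 152773 < 191844 = 438².

obtuse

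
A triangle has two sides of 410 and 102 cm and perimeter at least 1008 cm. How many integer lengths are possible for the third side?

16

Triangle inequality: 308 < x < 512. Perimeter ≥ 1008 gives x ≥ 1008 − 410 − 102 = 496.
So 496 ≤ x < 512; integers 496 through 511: 16 values.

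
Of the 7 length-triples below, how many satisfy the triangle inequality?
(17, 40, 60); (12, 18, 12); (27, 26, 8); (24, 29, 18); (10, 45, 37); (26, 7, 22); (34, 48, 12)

(17,40,60): 17+40 ≤ 60 → not valid
(12,12,18): 12+12 > 18 → valid
(8,26,27): 8+26 > 27 → valid
(18,24,29): 18+24 > 29 → valid
(10,37,45): 10+37 > 45 → valid
(7,22,26): 7+22 > 26 → valid
(12,34,48): 12+34 ≤ 48 → not valid
5 of the 7 triples form a triangle.

5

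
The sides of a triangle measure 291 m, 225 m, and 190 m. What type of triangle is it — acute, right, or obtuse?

acute

Compare the square of the longest side to the sum of squares of the other two: 190² + 225² = 86725 > 84681 = 291².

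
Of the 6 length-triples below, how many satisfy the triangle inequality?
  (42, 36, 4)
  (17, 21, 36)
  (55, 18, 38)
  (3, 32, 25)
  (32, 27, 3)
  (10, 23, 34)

(4,36,42): 4+36 ≤ 42 → not valid
(17,21,36): 17+21 > 36 → valid
(18,38,55): 18+38 > 55 → valid
(3,25,32): 3+25 ≤ 32 → not valid
(3,27,32): 3+27 ≤ 32 → not valid
(10,23,34): 10+23 ≤ 34 → not valid
2 of the 6 triples form a triangle.

2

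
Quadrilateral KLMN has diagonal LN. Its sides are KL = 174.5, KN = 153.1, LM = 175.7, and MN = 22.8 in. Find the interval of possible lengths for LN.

152.9 < LN < 198.5

From triangle KLN: |174.5 − 153.1| < LN < 174.5 + 153.1, i.e. 21.4 < LN < 327.6.
From triangle MLN: 152.9 < LN < 198.5.
Both must hold, so LN lies in the intersection.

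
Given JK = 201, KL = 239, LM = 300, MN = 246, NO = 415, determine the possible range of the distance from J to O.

The maximum is all hops collinear in one direction: 201 + 239 + 300 + 246 + 415 = 1401.
The longest hop is 415; the others sum to 986. Since 415 ≤ 986, the path can fold back on itself completely, so the minimum distance is 0.

0 ≤ JO ≤ 1401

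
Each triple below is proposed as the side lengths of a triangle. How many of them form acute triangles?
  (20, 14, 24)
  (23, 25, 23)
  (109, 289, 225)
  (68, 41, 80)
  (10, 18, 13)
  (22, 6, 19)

2

(20,14,24): 14²+20² = 596 > 576 = 24² → acute
(23,25,23): 23²+23² = 1058 > 625 = 25² → acute
(109,289,225): 109²+225² = 62506 < 83521 = 289² → obtuse
(68,41,80): 41²+68² = 6305 < 6400 = 80² → obtuse
(10,18,13): 10²+13² = 269 < 324 = 18² → obtuse
(22,6,19): 6²+19² = 397 < 484 = 22² → obtuse
2 of the 6 are acute.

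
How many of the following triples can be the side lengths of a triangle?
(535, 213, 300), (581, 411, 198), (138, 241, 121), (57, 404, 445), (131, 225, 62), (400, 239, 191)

(213,300,535): 213+300 ≤ 535 → not valid
(198,411,581): 198+411 > 581 → valid
(121,138,241): 121+138 > 241 → valid
(57,404,445): 57+404 > 445 → valid
(62,131,225): 62+131 ≤ 225 → not valid
(191,239,400): 191+239 > 400 → valid
4 of the 6 triples form a triangle.

4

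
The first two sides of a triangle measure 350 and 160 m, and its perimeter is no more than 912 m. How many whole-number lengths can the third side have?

212

Triangle inequality: 190 < x < 510. Perimeter ≤ 912 gives x ≤ 912 − 350 − 160 = 402.
So 190 < x ≤ 402; integers 191 through 402: 212 values.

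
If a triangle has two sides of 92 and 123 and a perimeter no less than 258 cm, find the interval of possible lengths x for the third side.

Triangle inequality alone gives 31 < x < 215.
The perimeter condition gives x ≥ 258 − 92 − 123 = 43.
Intersecting the two: 43 ≤ x < 215.

43 ≤ x < 215 cm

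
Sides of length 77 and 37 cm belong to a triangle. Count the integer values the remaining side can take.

73

The third side lies in the open interval (40, 114).
Integers from 41 to 113 inclusive: 113 − 41 + 1 = 73.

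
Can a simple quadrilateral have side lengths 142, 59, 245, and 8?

For a quadrilateral, each side must be shorter than the sum of the others.
Here the longest side is 245, but the remaining 3 sides sum to only 209.

No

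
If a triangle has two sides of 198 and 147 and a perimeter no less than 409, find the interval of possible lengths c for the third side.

64 ≤ c < 345

Triangle inequality alone gives 51 < c < 345.
The perimeter condition gives c ≥ 409 − 198 − 147 = 64.
Intersecting the two: 64 ≤ c < 345.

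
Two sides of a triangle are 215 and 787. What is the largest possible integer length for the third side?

1001

The third side must be strictly less than 215 + 787 = 1002.
The largest integer below 1002 is 1001.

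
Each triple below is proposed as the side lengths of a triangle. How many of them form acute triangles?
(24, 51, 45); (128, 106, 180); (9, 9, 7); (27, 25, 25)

(24,51,45): 24²+45² = 2601 = 51² → right
(128,106,180): 106²+128² = 27620 < 32400 = 180² → obtuse
(9,9,7): 7²+9² = 130 > 81 = 9² → acute
(27,25,25): 25²+25² = 1250 > 729 = 27² → acute
2 of the 4 are acute.

2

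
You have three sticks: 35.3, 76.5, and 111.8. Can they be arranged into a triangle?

The two shorter sides sum to 111.8, exactly equal to the longest side 111.8.
That gives only a degenerate (flat) triangle — the inequality must be strict.

No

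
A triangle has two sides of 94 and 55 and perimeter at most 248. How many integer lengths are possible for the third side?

60

Triangle inequality: 39 < x < 149. Perimeter ≤ 248 gives x ≤ 248 − 94 − 55 = 99.
So 39 < x ≤ 99; integers 40 through 99: 60 values.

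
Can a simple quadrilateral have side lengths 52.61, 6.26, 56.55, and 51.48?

A quadrilateral exists iff every side is shorter than the sum of the others — equivalently, the longest side is less than the sum of the rest.
Longest side 56.55 < 110.35 (sum of the remaining 3), so yes.

Yes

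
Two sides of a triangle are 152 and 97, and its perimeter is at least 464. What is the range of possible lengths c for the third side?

215 ≤ c < 249

Triangle inequality alone gives 55 < c < 249.
The perimeter condition gives c ≥ 464 − 152 − 97 = 215.
Intersecting the two: 215 ≤ c < 249.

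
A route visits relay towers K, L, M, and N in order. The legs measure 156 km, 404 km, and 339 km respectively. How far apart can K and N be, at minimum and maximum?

0 ≤ KN ≤ 899 km

The maximum is all hops collinear in one direction: 156 + 404 + 339 = 899.
The longest hop is 404; the others sum to 495. Since 404 ≤ 495, the path can fold back on itself completely, so the minimum distance is 0.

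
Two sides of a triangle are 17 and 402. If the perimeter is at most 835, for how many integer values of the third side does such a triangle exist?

31

Triangle inequality: 385 < x < 419. Perimeter ≤ 835 gives x ≤ 835 − 17 − 402 = 416.
So 385 < x ≤ 416; integers 386 through 416: 31 values.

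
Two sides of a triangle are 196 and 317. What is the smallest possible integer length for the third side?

The third side must be strictly greater than |196 − 317| = 121.
The smallest integer above 121 is 122.

122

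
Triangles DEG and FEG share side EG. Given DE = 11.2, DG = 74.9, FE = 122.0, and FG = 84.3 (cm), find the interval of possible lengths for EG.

63.7 < EG < 86.1

From triangle DEG: |11.2 − 74.9| < EG < 11.2 + 74.9, i.e. 63.7 < EG < 86.1.
From triangle FEG: 37.7 < EG < 206.3.
Both must hold, so EG lies in the intersection.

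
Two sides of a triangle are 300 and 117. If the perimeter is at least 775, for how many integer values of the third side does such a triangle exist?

59

Triangle inequality: 183 < x < 417. Perimeter ≥ 775 gives x ≥ 775 − 300 − 117 = 358.
So 358 ≤ x < 417; integers 358 through 416: 59 values.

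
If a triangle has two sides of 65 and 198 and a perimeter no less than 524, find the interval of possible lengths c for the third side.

Triangle inequality alone gives 133 < c < 263.
The perimeter condition gives c ≥ 524 − 65 − 198 = 261.
Intersecting the two: 261 ≤ c < 263.

261 ≤ c < 263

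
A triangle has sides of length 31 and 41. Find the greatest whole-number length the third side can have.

The third side must be strictly less than 31 + 41 = 72.
The largest integer below 72 is 71.

71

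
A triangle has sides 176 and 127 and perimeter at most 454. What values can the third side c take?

Triangle inequality alone gives 49 < c < 303.
The perimeter condition gives c ≤ 454 − 176 − 127 = 151.
Intersecting the two: 49 < c ≤ 151.

49 < c ≤ 151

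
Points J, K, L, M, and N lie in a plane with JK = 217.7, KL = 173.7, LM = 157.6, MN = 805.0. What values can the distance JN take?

The maximum is all hops collinear in one direction: 217.7 + 173.7 + 157.6 + 805.0 = 1354.0.
The longest hop is 805.0; the others sum to 549.0. Folding the others back against it leaves at least 805.0 − 549.0 = 256.0.

256.0 ≤ JN ≤ 1354.0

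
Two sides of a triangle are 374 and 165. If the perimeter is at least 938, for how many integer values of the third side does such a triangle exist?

Triangle inequality: 209 < x < 539. Perimeter ≥ 938 gives x ≥ 938 − 374 − 165 = 399.
So 399 ≤ x < 539; integers 399 through 538: 140 values.

140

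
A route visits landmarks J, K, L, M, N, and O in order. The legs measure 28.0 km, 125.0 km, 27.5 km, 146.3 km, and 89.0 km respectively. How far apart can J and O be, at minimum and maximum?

The maximum is all hops collinear in one direction: 28.0 + 125.0 + 27.5 + 146.3 + 89.0 = 415.8.
The longest hop is 146.3; the others sum to 269.5. Since 146.3 ≤ 269.5, the path can fold back on itself completely, so the minimum distance is 0.

0 ≤ JO ≤ 415.8 km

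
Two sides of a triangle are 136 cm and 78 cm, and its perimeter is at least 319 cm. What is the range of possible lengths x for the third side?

105 ≤ x < 214

Triangle inequality alone gives 58 < x < 214.
The perimeter condition gives x ≥ 319 − 136 − 78 = 105.
Intersecting the two: 105 ≤ x < 214.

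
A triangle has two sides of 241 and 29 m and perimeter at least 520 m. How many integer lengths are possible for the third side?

Triangle inequality: 212 < x < 270. Perimeter ≥ 520 gives x ≥ 520 − 241 − 29 = 250.
So 250 ≤ x < 270; integers 250 through 269: 20 values.

20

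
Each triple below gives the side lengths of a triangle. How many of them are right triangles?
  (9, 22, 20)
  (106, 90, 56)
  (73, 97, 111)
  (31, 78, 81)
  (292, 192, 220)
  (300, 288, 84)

(9,22,20): 9²+20² = 481 < 484 = 22² → obtuse
(106,90,56): 56²+90² = 11236 = 106² → right
(73,97,111): 73²+97² = 14738 > 12321 = 111² → acute
(31,78,81): 31²+78² = 7045 > 6561 = 81² → acute
(292,192,220): 192²+220² = 85264 = 292² → right
(300,288,84): 84²+288² = 90000 = 300² → right
3 of the 6 are right.

3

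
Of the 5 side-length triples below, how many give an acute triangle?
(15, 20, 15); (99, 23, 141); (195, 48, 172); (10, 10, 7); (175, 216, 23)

(15,20,15): 15²+15² = 450 > 400 = 20² → acute
(99,23,141): 23+99 ≤ 141, not a triangle
(195,48,172): 48²+172² = 31888 < 38025 = 195² → obtuse
(10,10,7): 7²+10² = 149 > 100 = 10² → acute
(175,216,23): 23+175 ≤ 216, not a triangle
2 of the 5 are acute.

2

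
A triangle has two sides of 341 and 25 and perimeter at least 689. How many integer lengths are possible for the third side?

43

Triangle inequality: 316 < x < 366. Perimeter ≥ 689 gives x ≥ 689 − 341 − 25 = 323.
So 323 ≤ x < 366; integers 323 through 365: 43 values.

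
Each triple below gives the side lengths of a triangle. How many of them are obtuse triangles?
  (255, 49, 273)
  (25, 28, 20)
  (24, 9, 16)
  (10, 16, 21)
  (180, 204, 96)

3

(255,49,273): 49²+255² = 67426 < 74529 = 273² → obtuse
(25,28,20): 20²+25² = 1025 > 784 = 28² → acute
(24,9,16): 9²+16² = 337 < 576 = 24² → obtuse
(10,16,21): 10²+16² = 356 < 441 = 21² → obtuse
(180,204,96): 96²+180² = 41616 = 204² → right
3 of the 5 are obtuse.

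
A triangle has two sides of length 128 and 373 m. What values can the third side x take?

245 < x < 501

By the triangle inequality, x must be less than 128 + 373 = 501 and greater than |128 − 373| = 245.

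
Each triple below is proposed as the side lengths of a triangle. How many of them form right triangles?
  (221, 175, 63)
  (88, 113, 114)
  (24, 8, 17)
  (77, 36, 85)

(221,175,63): 63²+175² = 34594 < 48841 = 221² → obtuse
(88,113,114): 88²+113² = 20513 > 12996 = 114² → acute
(24,8,17): 8²+17² = 353 < 576 = 24² → obtuse
(77,36,85): 36²+77² = 7225 = 85² → right
1 of the 4 is right.

1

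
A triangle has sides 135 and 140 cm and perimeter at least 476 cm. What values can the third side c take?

Triangle inequality alone gives 5 < c < 275.
The perimeter condition gives c ≥ 476 − 135 − 140 = 201.
Intersecting the two: 201 ≤ c < 275.

201 ≤ c < 275 cm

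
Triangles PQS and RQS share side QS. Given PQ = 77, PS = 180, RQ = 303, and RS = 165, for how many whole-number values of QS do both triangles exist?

118

From triangle PQS: 103 < QS < 257.
From triangle RQS: 138 < QS < 468.
Intersection: 138 < QS < 257, so integers 139 through 256: 118 values.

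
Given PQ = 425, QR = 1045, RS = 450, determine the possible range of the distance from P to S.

170 ≤ PS ≤ 1920

The maximum is all hops collinear in one direction: 425 + 1045 + 450 = 1920.
The longest hop is 1045; the others sum to 875. Folding the others back against it leaves at least 1045 − 875 = 170.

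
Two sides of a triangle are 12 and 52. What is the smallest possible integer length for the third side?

41

The third side must be strictly greater than |12 − 52| = 40.
The smallest integer above 40 is 41.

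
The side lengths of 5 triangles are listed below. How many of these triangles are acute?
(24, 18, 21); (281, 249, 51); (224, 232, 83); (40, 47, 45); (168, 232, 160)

3

(24,18,21): 18²+21² = 765 > 576 = 24² → acute
(281,249,51): 51²+249² = 64602 < 78961 = 281² → obtuse
(224,232,83): 83²+224² = 57065 > 53824 = 232² → acute
(40,47,45): 40²+45² = 3625 > 2209 = 47² → acute
(168,232,160): 160²+168² = 53824 = 232² → right
3 of the 5 are acute.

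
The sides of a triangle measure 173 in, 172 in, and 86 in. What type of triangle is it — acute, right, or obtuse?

Compare the square of the longest side to the sum of squares of the other two: 86² + 172² = 36980 > 29929 = 173².

acute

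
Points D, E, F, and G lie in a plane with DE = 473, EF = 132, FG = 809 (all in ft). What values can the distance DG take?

204 ≤ DG ≤ 1414 ft

The maximum is all hops collinear in one direction: 473 + 132 + 809 = 1414.
The longest hop is 809; the others sum to 605. Folding the others back against it leaves at least 809 − 605 = 204.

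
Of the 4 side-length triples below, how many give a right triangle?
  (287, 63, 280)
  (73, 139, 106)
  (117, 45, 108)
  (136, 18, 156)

(287,63,280): 63²+280² = 82369 = 287² → right
(73,139,106): 73²+106² = 16565 < 19321 = 139² → obtuse
(117,45,108): 45²+108² = 13689 = 117² → right
(136,18,156): 18+136 ≤ 156, not a triangle
2 of the 4 are right.

2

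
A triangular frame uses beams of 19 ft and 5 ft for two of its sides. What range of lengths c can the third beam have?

By the triangle inequality, c must be less than 19 + 5 = 24 and greater than |19 − 5| = 14.

14 < c < 24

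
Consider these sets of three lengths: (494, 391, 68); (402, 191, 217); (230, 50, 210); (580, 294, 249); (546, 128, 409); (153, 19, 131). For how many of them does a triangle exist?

2

(68,391,494): 68+391 ≤ 494 → not valid
(191,217,402): 191+217 > 402 → valid
(50,210,230): 50+210 > 230 → valid
(249,294,580): 249+294 ≤ 580 → not valid
(128,409,546): 128+409 ≤ 546 → not valid
(19,131,153): 19+131 ≤ 153 → not valid
2 of the 6 triples form a triangle.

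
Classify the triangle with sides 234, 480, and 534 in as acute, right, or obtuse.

right

Compare the square of the longest side to the sum of squares of the other two: 234² + 480² = 285156 = 534².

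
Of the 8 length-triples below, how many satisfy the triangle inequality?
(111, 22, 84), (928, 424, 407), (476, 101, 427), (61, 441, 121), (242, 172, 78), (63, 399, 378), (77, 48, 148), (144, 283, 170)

(22,84,111): 22+84 ≤ 111 → not valid
(407,424,928): 407+424 ≤ 928 → not valid
(101,427,476): 101+427 > 476 → valid
(61,121,441): 61+121 ≤ 441 → not valid
(78,172,242): 78+172 > 242 → valid
(63,378,399): 63+378 > 399 → valid
(48,77,148): 48+77 ≤ 148 → not valid
(144,170,283): 144+170 > 283 → valid
4 of the 8 triples form a triangle.

4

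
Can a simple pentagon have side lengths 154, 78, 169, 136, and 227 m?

Yes

A pentagon exists iff every side is shorter than the sum of the others — equivalently, the longest side is less than the sum of the rest.
Longest side 227 < 537 (sum of the remaining 4), so yes.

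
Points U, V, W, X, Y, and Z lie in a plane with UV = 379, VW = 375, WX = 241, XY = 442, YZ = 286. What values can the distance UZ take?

0 ≤ UZ ≤ 1723

The maximum is all hops collinear in one direction: 379 + 375 + 241 + 442 + 286 = 1723.
The longest hop is 442; the others sum to 1281. Since 442 ≤ 1281, the path can fold back on itself completely, so the minimum distance is 0.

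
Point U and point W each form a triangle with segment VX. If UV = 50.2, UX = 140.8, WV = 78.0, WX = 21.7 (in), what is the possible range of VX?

From triangle UVX: |50.2 − 140.8| < VX < 50.2 + 140.8, i.e. 90.6 < VX < 191.0.
From triangle WVX: 56.3 < VX < 99.7.
Both must hold, so VX lies in the intersection.

90.6 < VX < 99.7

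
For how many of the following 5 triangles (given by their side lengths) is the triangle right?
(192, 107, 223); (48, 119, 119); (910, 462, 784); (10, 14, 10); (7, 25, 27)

1

(192,107,223): 107²+192² = 48313 < 49729 = 223² → obtuse
(48,119,119): 48²+119² = 16465 > 14161 = 119² → acute
(910,462,784): 462²+784² = 828100 = 910² → right
(10,14,10): 10²+10² = 200 > 196 = 14² → acute
(7,25,27): 7²+25² = 674 < 729 = 27² → obtuse
1 of the 5 is right.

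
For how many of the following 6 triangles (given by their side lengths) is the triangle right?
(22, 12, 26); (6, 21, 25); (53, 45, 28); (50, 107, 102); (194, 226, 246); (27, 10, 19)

(22,12,26): 12²+22² = 628 < 676 = 26² → obtuse
(6,21,25): 6²+21² = 477 < 625 = 25² → obtuse
(53,45,28): 28²+45² = 2809 = 53² → right
(50,107,102): 50²+102² = 12904 > 11449 = 107² → acute
(194,226,246): 194²+226² = 88712 > 60516 = 246² → acute
(27,10,19): 10²+19² = 461 < 729 = 27² → obtuse
1 of the 6 is right.

1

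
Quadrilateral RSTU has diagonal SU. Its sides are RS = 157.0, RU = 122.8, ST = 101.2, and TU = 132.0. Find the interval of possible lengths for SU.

34.2 < SU < 233.2

From triangle RSU: |157.0 − 122.8| < SU < 157.0 + 122.8, i.e. 34.2 < SU < 279.8.
From triangle TSU: 30.8 < SU < 233.2.
Both must hold, so SU lies in the intersection.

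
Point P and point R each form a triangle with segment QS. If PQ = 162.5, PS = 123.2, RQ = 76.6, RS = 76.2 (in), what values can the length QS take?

39.3 < QS < 152.8

From triangle PQS: |162.5 − 123.2| < QS < 162.5 + 123.2, i.e. 39.3 < QS < 285.7.
From triangle RQS: 0.4 < QS < 152.8.
Both must hold, so QS lies in the intersection.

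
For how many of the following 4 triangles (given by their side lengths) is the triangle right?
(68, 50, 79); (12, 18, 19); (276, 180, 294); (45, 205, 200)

1

(68,50,79): 50²+68² = 7124 > 6241 = 79² → acute
(12,18,19): 12²+18² = 468 > 361 = 19² → acute
(276,180,294): 180²+276² = 108576 > 86436 = 294² → acute
(45,205,200): 45²+200² = 42025 = 205² → right
1 of the 4 is right.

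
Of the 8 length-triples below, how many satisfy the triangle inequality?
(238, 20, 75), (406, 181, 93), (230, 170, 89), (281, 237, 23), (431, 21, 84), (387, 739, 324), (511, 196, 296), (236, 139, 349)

(20,75,238): 20+75 ≤ 238 → not valid
(93,181,406): 93+181 ≤ 406 → not valid
(89,170,230): 89+170 > 230 → valid
(23,237,281): 23+237 ≤ 281 → not valid
(21,84,431): 21+84 ≤ 431 → not valid
(324,387,739): 324+387 ≤ 739 → not valid
(196,296,511): 196+296 ≤ 511 → not valid
(139,236,349): 139+236 > 349 → valid
2 of the 8 triples form a triangle.

2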